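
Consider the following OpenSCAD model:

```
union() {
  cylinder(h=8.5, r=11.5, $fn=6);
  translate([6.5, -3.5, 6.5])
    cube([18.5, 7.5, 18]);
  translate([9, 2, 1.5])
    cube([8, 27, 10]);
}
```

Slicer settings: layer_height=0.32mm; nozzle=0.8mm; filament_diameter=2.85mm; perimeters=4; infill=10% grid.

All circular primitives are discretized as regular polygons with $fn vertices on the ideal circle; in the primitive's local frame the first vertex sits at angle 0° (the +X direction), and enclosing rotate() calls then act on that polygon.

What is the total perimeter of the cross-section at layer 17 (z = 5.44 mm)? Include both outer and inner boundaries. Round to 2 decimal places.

132.63 mm

At z = 5.44 mm: the r=11.5 cylinder contributes a regular 6-gon of circumradius 11.5 (perimeter = 2·6·11.500·sin(180°/6) = 69.00 mm); the cube at (6.5, -3.5) does not reach this height (z outside [6.5, 24.5]); the cube at (9, 2) is present — its section is the full 8×27 rectangle (perimeter 70.00 mm); Taking the union: the regions partially overlap (shared area 1.57 mm²), so the edge portions inside another operand are dropped and the merged outline is re-measured after clipping — boundary = 132.63 mm. Overall, the cross-section is a single solid region. Total boundary length (outer) = 132.63 mm.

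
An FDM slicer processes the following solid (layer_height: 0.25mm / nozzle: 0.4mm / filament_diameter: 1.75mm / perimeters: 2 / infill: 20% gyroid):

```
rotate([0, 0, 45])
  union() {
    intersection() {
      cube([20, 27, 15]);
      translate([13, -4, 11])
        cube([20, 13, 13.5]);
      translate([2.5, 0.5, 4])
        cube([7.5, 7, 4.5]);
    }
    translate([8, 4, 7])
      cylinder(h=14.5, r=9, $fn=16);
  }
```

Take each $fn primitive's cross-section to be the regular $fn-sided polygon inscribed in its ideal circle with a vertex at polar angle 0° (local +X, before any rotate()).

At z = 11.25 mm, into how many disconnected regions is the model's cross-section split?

At z = 11.25 mm: the cube (footprint 20×27) is included at this height; the cube at (13, -4) (footprint 20×13) is included at this height; the cube at (2.5, 0.5) is absent (z outside [4, 8.5]); Keeping only the common overlap: at least one operand is absent at this height, so nothing remains; the r=9 cylinder at (8, 4) contributes a regular 16-gon of circumradius 9; Combining (union): only the r=9 cylinder at (8, 4) is present, so the union is just that shape — 1 connected region; (whole slice rotated 45° about Z — lengths, areas and connectivity unchanged). The result has 1 disconnected region.

1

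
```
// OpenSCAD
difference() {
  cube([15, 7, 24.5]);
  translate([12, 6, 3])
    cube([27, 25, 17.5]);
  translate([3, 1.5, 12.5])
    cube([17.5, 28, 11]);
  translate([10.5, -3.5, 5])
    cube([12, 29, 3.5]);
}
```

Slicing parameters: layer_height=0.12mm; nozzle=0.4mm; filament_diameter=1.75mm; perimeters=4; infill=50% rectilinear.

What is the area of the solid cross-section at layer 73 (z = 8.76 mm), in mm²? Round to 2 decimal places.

102.00 mm²

At z = 8.76 mm: the cube is present — its section is the full 15×7 rectangle (area 105.00 mm²); the cube at (12, 6) is present — its section is the full 27×25 rectangle (area 675.00 mm²); the cube at (3, 1.5) is not intersected at this z (z outside [12.5, 23.5]); the cube at (10.5, -3.5) is not intersected at this z (z outside [5, 8.5]); Taking the first minus the rest: starting from the 15×7 cube (105.00 mm²), the 27×25 cube at (12, 6) partially overlaps it — only the 3.00 mm² overlap (of its 675.00 mm²) is removed, clipping the outline — area = 102.00 mm². Overall, the cross-section is a single solid region. Net area = 102.00 mm².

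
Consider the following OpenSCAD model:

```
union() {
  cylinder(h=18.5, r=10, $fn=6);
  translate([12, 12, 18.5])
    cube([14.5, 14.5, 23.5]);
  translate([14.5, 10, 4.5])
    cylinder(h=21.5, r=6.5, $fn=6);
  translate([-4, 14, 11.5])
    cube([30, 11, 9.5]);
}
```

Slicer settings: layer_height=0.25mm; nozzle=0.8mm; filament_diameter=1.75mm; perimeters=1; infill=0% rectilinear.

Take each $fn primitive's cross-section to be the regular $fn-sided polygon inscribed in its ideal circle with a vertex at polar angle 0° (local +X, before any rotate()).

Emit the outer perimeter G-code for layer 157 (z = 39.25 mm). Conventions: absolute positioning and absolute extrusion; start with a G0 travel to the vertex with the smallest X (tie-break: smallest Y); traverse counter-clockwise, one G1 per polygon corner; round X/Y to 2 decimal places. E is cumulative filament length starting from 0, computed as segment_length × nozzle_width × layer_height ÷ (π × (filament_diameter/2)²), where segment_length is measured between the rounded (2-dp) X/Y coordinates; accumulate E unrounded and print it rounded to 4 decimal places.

G0 X12.00 Y12.00 Z39.25
G1 X26.50 Y12.00 E1.2057
G1 X26.50 Y26.50 E2.4114
G1 X12.00 Y26.50 E3.6170
G1 X12.00 Y12.00 E4.8227

At z = 39.25 mm: the cylinder does not reach this height (z outside [0, 18.5]); the cube at (12, 12) (footprint 14.5×14.5) is included at this height; the cylinder at (14.5, 10) is not intersected at this z (z outside [4.5, 26]); the cube at (-4, 14) does not reach this height (z outside [11.5, 21]); Merging all regions: only the 14.5×14.5 cube at (12, 12) is present, so the union is just that shape — 1 connected region. The outline is a single polygon with 4 vertices. Extrusion per mm of travel: 0.8 × 0.25 / (π × 0.875²) = 0.083150. Accumulating E over each segment gives final E = 4.8227.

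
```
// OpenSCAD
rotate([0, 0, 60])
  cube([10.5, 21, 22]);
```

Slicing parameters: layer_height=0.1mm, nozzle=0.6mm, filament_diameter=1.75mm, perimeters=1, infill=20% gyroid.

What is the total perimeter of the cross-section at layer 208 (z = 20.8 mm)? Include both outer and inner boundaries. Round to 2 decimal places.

At z = 20.8 mm: the cube is present — its section is the full 10.5×21 rectangle (perimeter 63.00 mm); (whole slice rotated 60° about Z — lengths, areas and connectivity unchanged). Overall, the cross-section is a single solid region. Total boundary length (outer) = 63.00 mm.

63.00 mm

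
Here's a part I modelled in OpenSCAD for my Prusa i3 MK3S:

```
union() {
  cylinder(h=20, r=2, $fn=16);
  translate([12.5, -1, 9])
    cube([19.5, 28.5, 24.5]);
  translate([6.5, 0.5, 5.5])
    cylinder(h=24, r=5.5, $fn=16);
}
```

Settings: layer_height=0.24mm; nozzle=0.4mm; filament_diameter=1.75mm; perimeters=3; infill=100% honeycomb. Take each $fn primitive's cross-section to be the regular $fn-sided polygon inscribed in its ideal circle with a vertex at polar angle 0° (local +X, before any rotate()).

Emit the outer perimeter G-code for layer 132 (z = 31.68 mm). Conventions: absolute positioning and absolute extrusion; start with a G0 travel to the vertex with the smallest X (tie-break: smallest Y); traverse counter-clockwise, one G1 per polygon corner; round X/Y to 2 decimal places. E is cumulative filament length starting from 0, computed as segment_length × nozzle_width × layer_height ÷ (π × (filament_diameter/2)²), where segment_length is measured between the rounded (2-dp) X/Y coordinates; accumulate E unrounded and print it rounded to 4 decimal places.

G0 X12.50 Y-1.00 Z31.68
G1 X32.00 Y-1.00 E0.7783
G1 X32.00 Y27.50 E1.9158
G1 X12.50 Y27.50 E2.6941
G1 X12.50 Y-1.00 E3.8316

At z = 31.68 mm: the cylinder does not reach this height (z outside [0, 20]); the cube at (12.5, -1) (footprint 19.5×28.5) is included at this height; the cylinder at (6.5, 0.5) is not intersected at this z (z outside [5.5, 29.5]); Taking the union: only the 19.5×28.5 cube at (12.5, -1) is present, so the union is just that shape — 1 connected region. The outline is a single polygon with 4 vertices. Extrusion per mm of travel: 0.4 × 0.24 / (π × 0.875²) = 0.039912. Accumulating E over each segment gives final E = 3.8316.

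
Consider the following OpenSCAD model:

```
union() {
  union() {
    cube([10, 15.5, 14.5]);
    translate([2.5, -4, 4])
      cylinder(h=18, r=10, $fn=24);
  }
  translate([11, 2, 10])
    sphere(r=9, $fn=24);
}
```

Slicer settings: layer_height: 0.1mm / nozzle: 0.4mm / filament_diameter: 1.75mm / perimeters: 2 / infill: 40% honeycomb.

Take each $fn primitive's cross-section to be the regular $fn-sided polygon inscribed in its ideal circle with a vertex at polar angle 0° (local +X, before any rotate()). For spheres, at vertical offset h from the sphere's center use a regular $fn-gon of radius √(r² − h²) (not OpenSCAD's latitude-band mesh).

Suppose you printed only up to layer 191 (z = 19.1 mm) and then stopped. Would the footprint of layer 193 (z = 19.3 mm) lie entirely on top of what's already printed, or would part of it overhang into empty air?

entirely on top

Compare the two slices. At z = 19.1: the cube is not intersected at this z (z outside [0, 14.5]); the r=10 cylinder at (2.5, -4) contributes a regular 24-gon of circumradius 10 (area = (24/2)·10.000²·sin(360°/24) = 310.58 mm²); Merging all regions: only the r=10 cylinder at (2.5, -4) is present, so the union is just that shape — area = 310.58 mm²; the sphere at (11, 2) does not reach this height (|z−center|=9.100 > r=9); Taking the union: only the result so far is present, so the union is just that shape — area = 310.58 mm². At z = 19.3: the cube is not intersected at this z (z outside [0, 14.5]); the cylinder at (2.5, -4): section is a regular 24-gon, circumradius r=10 (area = (24/2)·10.000²·sin(360°/24) = 310.58 mm²); Merging all regions: only the r=10 cylinder at (2.5, -4) is present, so the union is just that shape — area = 310.58 mm²; the sphere at (11, 2) does not reach this height (|z−center|=9.300 > r=9); Combining (union): only the result so far is present, so the union is just that shape — area = 310.58 mm². Checking containment: the cross-section at z = 19.3 is a subset of the cross-section at z = 19.1.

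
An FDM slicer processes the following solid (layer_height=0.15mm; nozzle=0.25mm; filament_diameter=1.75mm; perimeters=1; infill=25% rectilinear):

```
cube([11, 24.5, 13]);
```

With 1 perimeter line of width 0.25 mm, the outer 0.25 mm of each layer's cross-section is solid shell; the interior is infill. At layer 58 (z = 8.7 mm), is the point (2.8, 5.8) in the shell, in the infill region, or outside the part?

infill

At z = 8.7 mm: the cube (footprint 11×24.5) is included at this height. Overall, the cross-section is a single solid region. The nearest boundary edge runs (0.00, 24.50)→(0.00, 0.00); distance from the point to it = 2.80 mm. The point is inside the cross-section and 2.80 mm from the nearest boundary — more than the 0.25 mm shell width (1 × 0.25), so it's in the infill interior.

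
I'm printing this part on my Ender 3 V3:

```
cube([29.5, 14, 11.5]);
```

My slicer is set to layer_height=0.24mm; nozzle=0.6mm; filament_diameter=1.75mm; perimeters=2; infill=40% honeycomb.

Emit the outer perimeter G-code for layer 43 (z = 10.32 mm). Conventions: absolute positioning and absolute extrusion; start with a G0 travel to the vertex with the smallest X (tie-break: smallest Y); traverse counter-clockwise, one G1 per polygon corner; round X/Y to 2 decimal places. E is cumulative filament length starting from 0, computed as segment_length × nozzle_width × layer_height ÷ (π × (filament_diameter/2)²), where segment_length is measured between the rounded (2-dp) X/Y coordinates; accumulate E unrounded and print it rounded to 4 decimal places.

At z = 10.32 mm: the cube is present — its section is the full 29.5×14 rectangle. The outline is a single polygon with 4 vertices. Extrusion per mm of travel: 0.6 × 0.24 / (π × 0.875²) = 0.059868. Accumulating E over each segment gives final E = 5.2085.

G0 X0.00 Y0.00 Z10.32
G1 X29.50 Y0.00 E1.7661
G1 X29.50 Y14.00 E2.6043
G1 X0.00 Y14.00 E4.3704
G1 X0.00 Y0.00 E5.2085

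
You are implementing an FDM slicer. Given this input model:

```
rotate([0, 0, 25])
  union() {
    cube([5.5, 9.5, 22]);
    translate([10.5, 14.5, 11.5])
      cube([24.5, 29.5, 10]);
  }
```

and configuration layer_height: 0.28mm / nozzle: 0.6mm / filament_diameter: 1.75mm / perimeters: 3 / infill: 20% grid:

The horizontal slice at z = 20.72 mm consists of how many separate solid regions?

2

At z = 20.72 mm: the cube (footprint 5.5×9.5) is included at this height; the cube at (10.5, 14.5) (footprint 24.5×29.5) is included at this height; Merging all regions: the 2 present regions are separate (no shared area or edge), so areas and boundary lengths simply add and each stays a separate island — 2 connected regions; (rotated 25° about Z; rotation is an isometry so areas/perimeters/island counts are preserved). The result has 2 disconnected regions.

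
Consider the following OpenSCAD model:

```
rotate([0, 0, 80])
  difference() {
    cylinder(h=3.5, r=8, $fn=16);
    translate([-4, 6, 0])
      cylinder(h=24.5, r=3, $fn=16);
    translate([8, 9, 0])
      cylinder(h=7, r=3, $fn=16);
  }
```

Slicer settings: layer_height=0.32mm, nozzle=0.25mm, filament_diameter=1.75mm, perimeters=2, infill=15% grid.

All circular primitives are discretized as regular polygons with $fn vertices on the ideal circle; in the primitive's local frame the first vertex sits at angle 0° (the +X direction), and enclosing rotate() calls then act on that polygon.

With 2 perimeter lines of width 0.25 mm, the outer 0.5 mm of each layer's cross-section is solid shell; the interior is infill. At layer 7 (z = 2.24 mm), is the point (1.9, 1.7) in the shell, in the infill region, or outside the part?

At z = 2.24 mm: the cylinder: section is a regular 16-gon, circumradius r=8; the cylinder at (-4, 6): section is a regular 16-gon, circumradius r=3; the cylinder at (8, 9): section is a regular 16-gon, circumradius r=3; Taking the first minus the rest: starting from the r=8 cylinder, the r=3 cylinder at (-4, 6) partially overlaps it — only the 16.72 mm² overlap (of its 27.55 mm²) is removed, clipping the outline; the r=3 cylinder at (8, 9) misses the remaining region (no effect) — 1 connected region; (rotated 80° about Z; rotation is an isometry so areas/perimeters/island counts are preserved). Overall, the cross-section is a single solid region. Undo the 80° rotation: the query point maps to (2.004, -1.576) in the un-rotated model frame. The nearest boundary edge runs (7.39, -3.06)→(5.66, -5.66); distance from the point to it = 5.30 mm. The point is inside the cross-section and 5.30 mm from the nearest boundary — more than the 0.5 mm shell width (2 × 0.25), so it's in the infill interior.

infill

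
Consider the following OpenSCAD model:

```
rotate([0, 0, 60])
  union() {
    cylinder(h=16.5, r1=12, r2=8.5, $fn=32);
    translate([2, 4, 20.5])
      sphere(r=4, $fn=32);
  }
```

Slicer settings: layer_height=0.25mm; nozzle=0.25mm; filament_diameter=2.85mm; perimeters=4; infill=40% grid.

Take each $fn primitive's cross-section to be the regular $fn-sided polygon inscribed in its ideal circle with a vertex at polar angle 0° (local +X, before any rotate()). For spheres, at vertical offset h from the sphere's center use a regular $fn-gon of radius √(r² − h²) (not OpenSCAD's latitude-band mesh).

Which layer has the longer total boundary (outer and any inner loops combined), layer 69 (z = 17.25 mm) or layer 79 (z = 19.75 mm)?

Layer 69 (z = 17.25): the cone does not reach this height (z outside [0, 16.5]); the r=4 sphere at (2, 4) slices to a regular 32-gon of circumradius 2.332 (√(r²−h²) with h=3.25 from center) (perimeter = 2·32·2.332·sin(180°/32) = 14.63 mm); Merging all regions: only the r=4 sphere at (2, 4) is present, so the union is just that shape — boundary = 14.63 mm; (whole slice rotated 60° about Z — lengths, areas and connectivity unchanged). So its perimeter = 14.63 mm. Layer 79 (z = 19.75): the cone is absent (z outside [0, 16.5]); the sphere at (2, 4): section is a regular 32-gon, circumradius = √(r²−h²) = √(4²−0.75²) = 3.929 (perimeter = 2·32·3.929·sin(180°/32) = 24.65 mm); Combining (union): only the r=4 sphere at (2, 4) is present, so the union is just that shape — boundary = 24.65 mm; (whole slice rotated 60° about Z — lengths, areas and connectivity unchanged). So its perimeter = 24.65 mm. Layer 79 is larger (24.65 vs 14.63 mm).

layer 79 (z = 19.75 mm)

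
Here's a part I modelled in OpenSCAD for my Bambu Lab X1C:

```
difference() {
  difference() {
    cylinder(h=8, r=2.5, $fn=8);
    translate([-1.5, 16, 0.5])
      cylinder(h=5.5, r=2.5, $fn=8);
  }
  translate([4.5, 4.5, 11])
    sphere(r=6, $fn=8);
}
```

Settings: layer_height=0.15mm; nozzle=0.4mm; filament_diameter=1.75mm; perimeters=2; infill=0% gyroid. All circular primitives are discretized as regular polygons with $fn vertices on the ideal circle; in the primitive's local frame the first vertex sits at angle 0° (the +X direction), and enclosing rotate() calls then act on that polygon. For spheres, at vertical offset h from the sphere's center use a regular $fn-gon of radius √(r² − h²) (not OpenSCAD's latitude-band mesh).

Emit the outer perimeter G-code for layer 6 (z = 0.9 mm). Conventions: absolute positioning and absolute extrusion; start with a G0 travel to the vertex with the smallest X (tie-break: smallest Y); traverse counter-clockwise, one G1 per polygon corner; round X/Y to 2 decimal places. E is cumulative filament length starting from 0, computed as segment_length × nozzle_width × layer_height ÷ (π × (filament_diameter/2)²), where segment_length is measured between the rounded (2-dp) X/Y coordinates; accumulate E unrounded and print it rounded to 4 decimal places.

At z = 0.9 mm: the r=2.5 cylinder contributes a regular 8-gon of circumradius 2.5; the r=2.5 cylinder at (-1.5, 16) contributes a regular 8-gon of circumradius 2.5; After the difference (first − rest): starting from the r=2.5 cylinder, the r=2.5 cylinder at (-1.5, 16) misses the remaining region (no effect) — 1 connected region; the sphere at (4.5, 4.5) is not intersected at this z (|z−center|=10.100 > r=6); Subtracting the remaining from the first: none of the subtracted shapes is present at this height, so the result so far is unchanged — 1 connected region. The outline is a single polygon with 8 vertices. Extrusion per mm of travel: 0.4 × 0.15 / (π × 0.875²) = 0.024945. Accumulating E over each segment gives final E = 0.3821.

G0 X-2.50 Y0.00 Z0.90
G1 X-1.77 Y-1.77 E0.0478
G1 X0.00 Y-2.50 E0.0955
G1 X1.77 Y-1.77 E0.1433
G1 X2.50 Y0.00 E0.1910
G1 X1.77 Y1.77 E0.2388
G1 X0.00 Y2.50 E0.2866
G1 X-1.77 Y1.77 E0.3343
G1 X-2.50 Y0.00 E0.3821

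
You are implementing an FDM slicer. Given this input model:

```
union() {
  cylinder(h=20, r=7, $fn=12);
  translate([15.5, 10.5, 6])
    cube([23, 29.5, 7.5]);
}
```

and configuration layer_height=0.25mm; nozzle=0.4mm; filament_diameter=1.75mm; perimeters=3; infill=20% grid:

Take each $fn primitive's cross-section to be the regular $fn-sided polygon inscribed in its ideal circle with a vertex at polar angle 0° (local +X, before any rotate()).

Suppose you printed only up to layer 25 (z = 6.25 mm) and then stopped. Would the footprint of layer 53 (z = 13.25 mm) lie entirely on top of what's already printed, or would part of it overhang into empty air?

entirely on top

Compare the two slices. At z = 6.25: the r=7 cylinder contributes a regular 12-gon of circumradius 7 (area = (12/2)·7.000²·sin(360°/12) = 147.00 mm²); the cube at (15.5, 10.5) is present — its section is the full 23×29.5 rectangle (area 678.50 mm²); Merging all regions: the 2 present regions are separate (no shared area or edge), so areas and boundary lengths simply add and each stays a separate island — area = 825.50 mm². At z = 13.25: the cylinder: section is a regular 12-gon, circumradius r=7 (area = (12/2)·7.000²·sin(360°/12) = 147.00 mm²); the cube at (15.5, 10.5) is present — its section is the full 23×29.5 rectangle (area 678.50 mm²); Combining (union): the 2 present regions are separate (no shared area or edge), so areas and boundary lengths simply add and each stays a separate island — area = 825.50 mm². Checking containment: the cross-section at z = 13.25 is a subset of the cross-section at z = 6.25.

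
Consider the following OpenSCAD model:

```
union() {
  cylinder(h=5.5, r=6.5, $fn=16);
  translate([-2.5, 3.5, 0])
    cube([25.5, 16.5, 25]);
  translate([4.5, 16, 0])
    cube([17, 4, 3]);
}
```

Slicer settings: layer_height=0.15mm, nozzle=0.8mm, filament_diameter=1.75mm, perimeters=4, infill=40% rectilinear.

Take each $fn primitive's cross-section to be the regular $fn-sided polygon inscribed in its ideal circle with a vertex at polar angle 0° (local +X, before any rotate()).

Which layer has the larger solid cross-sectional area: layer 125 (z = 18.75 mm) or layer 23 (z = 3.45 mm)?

layer 23 (z = 3.45 mm)

Layer 125 (z = 18.75): the cylinder is absent (z outside [0, 5.5]); the 25.5×16.5 cube at (-2.5, 3.5) contributes its full rectangle (area 420.75 mm²); the cube at (4.5, 16) does not reach this height (z outside [0, 3]); Taking the union: only the 25.5×16.5 cube at (-2.5, 3.5) is present, so the union is just that shape — area = 420.75 mm². So its area = 420.75 mm². Layer 23 (z = 3.45): the cylinder: section is a regular 16-gon, circumradius r=6.5 (area = (16/2)·6.500²·sin(360°/16) = 129.35 mm²); the 25.5×16.5 cube at (-2.5, 3.5) contributes its full rectangle (area 420.75 mm²); the cube at (4.5, 16) is not intersected at this z (z outside [0, 3]); Merging all regions: the regions partially overlap — summed areas 550.10 mm² minus the doubly-counted overlap 17.92 mm² gives 532.17 mm² — area = 532.17 mm². So its area = 532.17 mm². Layer 23 is larger (532.17 vs 420.75 mm²).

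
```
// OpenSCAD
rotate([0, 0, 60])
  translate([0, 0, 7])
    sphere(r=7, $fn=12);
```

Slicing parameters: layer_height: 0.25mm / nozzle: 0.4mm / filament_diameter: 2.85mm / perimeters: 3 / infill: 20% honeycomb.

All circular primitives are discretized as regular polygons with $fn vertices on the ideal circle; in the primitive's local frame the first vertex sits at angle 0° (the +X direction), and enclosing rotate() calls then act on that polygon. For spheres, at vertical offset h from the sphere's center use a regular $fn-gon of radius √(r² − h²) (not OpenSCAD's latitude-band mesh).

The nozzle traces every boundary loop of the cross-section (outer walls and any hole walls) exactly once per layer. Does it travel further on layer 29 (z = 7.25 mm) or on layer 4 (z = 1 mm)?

layer 29 (z = 7.25 mm)

Layer 29 (z = 7.25): the r=7 sphere contributes a regular 12-gon of circumradius √(7²−0.25²) = 6.996 (perimeter = 2·12·6.996·sin(180°/12) = 43.45 mm); (whole slice rotated 60° about Z — lengths, areas and connectivity unchanged). So its perimeter = 43.45 mm. Layer 4 (z = 1): the r=7 sphere slices to a regular 12-gon of circumradius 3.606 (√(r²−h²) with h=6 from center) (perimeter = 2·12·3.606·sin(180°/12) = 22.40 mm); (whole slice rotated 60° about Z — lengths, areas and connectivity unchanged). So its perimeter = 22.40 mm. Layer 29 is larger (43.45 vs 22.40 mm).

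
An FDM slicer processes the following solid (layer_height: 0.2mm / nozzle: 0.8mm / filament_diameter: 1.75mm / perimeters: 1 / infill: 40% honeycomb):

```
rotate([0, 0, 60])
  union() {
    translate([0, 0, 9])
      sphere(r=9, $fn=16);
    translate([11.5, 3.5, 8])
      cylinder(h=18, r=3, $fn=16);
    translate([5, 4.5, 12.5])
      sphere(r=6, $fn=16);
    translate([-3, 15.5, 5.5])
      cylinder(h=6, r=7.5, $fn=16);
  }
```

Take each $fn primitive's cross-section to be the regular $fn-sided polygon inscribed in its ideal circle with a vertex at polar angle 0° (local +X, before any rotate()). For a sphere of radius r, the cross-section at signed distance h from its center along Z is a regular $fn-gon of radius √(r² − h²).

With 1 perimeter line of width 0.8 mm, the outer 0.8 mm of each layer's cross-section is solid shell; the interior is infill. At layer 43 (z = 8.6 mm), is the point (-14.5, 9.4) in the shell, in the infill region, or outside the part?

At z = 8.6 mm: the r=9 sphere contributes a regular 16-gon of circumradius √(9²−0.4²) = 8.991; the r=3 cylinder at (11.5, 3.5) contributes a regular 16-gon of circumradius 3; the r=6 sphere at (5, 4.5) slices to a regular 16-gon of circumradius 4.560 (√(r²−h²) with h=3.9 from center); the r=7.5 cylinder at (-3, 15.5) gives a regular 16-gon of circumradius 7.5 (constant along its height); Merging all regions: the regions partially overlap (shared area 51.04 mm²), so overlapping operands fuse into one piece — 1 connected region; (whole slice rotated 60° about Z — lengths, areas and connectivity unchanged). Overall, the cross-section is a single solid region. Undo the 60° rotation: the query point maps to (0.891, 17.257) in the un-rotated model frame. The nearest boundary edge runs (2.30, 20.80)→(3.93, 18.37); distance from the point to it = 3.14 mm. The point is inside the cross-section and 3.14 mm from the nearest boundary — more than the 0.8 mm shell width (1 × 0.8), so it's in the infill interior.

infill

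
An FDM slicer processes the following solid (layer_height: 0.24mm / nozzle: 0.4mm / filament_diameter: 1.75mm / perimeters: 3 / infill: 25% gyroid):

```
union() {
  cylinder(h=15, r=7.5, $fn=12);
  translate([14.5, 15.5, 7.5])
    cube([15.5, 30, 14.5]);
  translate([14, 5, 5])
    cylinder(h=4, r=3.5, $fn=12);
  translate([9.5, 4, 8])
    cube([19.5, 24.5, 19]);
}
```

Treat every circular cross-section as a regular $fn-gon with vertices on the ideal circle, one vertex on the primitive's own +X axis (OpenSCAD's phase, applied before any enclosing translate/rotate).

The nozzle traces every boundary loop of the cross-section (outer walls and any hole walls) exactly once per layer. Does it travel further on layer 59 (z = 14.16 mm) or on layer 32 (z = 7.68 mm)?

Layer 59 (z = 14.16): the r=7.5 cylinder contributes a regular 12-gon of circumradius 7.5 (perimeter = 2·12·7.500·sin(180°/12) = 46.59 mm); the 15.5×30 cube at (14.5, 15.5) contributes its full rectangle (perimeter 91.00 mm); the cylinder at (14, 5) is absent (z outside [5, 9]); the 19.5×24.5 cube at (9.5, 4) contributes its full rectangle (perimeter 88.00 mm); Combining (union): the regions partially overlap (shared area 188.50 mm²), so the edge portions inside another operand are dropped and the merged outline is re-measured after clipping — boundary = 170.59 mm. So its perimeter = 170.59 mm. Layer 32 (z = 7.68): the r=7.5 cylinder contributes a regular 12-gon of circumradius 7.5 (perimeter = 2·12·7.500·sin(180°/12) = 46.59 mm); the 15.5×30 cube at (14.5, 15.5) contributes its full rectangle (perimeter 91.00 mm); the r=3.5 cylinder at (14, 5) gives a regular 12-gon of circumradius 3.5 (constant along its height) (perimeter = 2·12·3.500·sin(180°/12) = 21.74 mm); the cube at (9.5, 4) is absent (z outside [8, 27]); Merging all regions: the 3 present regions are separate (no shared area or edge), so areas and boundary lengths simply add and each stays a separate island — boundary = 159.33 mm. So its perimeter = 159.33 mm. Layer 59 is larger (170.59 vs 159.33 mm).

layer 59 (z = 14.16 mm)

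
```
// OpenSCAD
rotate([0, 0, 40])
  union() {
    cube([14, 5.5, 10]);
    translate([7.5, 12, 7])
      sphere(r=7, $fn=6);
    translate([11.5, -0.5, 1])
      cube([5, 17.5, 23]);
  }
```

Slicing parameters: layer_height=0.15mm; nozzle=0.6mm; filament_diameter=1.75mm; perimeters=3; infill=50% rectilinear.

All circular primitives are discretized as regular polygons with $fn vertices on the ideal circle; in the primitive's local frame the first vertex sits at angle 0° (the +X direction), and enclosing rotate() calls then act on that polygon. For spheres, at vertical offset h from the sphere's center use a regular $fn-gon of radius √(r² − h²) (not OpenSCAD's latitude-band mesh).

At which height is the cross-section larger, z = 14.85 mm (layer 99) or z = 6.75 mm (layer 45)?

layer 45 (z = 6.75 mm)

Layer 99 (z = 14.85): the cube does not reach this height (z outside [0, 10]); the sphere at (7.5, 12) does not reach this height (|z−center|=7.850 > r=7); the cube at (11.5, -0.5) is present — its section is the full 5×17.5 rectangle (area 87.50 mm²); Merging all regions: only the 5×17.5 cube at (11.5, -0.5) is present, so the union is just that shape — area = 87.50 mm²; (rotated 40° about Z; rotation is an isometry so areas/perimeters/island counts are preserved). So its area = 87.50 mm². Layer 45 (z = 6.75): the cube (footprint 14×5.5) is included at this height (area 77.00 mm²); the sphere at (7.5, 12): section is a regular 6-gon, circumradius = √(r²−h²) = √(7²−0.25²) = 6.996 (area = (6/2)·6.996²·sin(360°/6) = 127.14 mm²); the cube at (11.5, -0.5) is present — its section is the full 5×17.5 rectangle (area 87.50 mm²); Combining (union): the regions partially overlap — summed areas 291.64 mm² minus the doubly-counted overlap 29.28 mm² gives 262.36 mm² — area = 262.36 mm²; (rotated 40° about Z; rotation is an isometry so areas/perimeters/island counts are preserved). So its area = 262.36 mm². Layer 45 is larger (262.36 vs 87.50 mm²).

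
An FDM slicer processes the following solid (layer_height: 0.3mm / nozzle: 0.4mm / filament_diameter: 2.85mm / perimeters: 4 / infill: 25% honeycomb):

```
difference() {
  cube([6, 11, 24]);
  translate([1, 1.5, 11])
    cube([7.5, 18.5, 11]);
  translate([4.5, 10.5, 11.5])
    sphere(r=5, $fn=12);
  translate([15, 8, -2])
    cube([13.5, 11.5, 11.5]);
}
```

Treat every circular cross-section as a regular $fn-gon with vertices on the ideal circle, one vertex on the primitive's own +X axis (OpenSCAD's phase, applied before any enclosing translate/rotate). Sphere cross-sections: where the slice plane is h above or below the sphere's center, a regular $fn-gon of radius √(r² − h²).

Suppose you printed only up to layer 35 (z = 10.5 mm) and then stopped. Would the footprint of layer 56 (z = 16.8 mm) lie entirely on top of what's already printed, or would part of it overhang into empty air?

Compare the two slices. At z = 10.5: the cube (footprint 6×11) is included at this height (area 66.00 mm²); the cube at (1, 1.5) is absent (z outside [11, 22]); the r=5 sphere at (4.5, 10.5) contributes a regular 12-gon of circumradius √(5²−1²) = 4.899 (area = (12/2)·4.899²·sin(360°/12) = 72.00 mm²); the cube at (15, 8) is not intersected at this z (z outside [-2, 9.5]); After the difference (first − rest): starting from the 6×11 cube (66.00 mm²), the r=5 sphere at (4.5, 10.5) partially overlaps it — only the 27.75 mm² overlap (of its 72.00 mm²) is removed, clipping the outline — area = 38.25 mm². At z = 16.8: the cube is present — its section is the full 6×11 rectangle (area 66.00 mm²); the cube at (1, 1.5) (footprint 7.5×18.5) is included at this height (area 138.75 mm²); the sphere at (4.5, 10.5) does not reach this height (|z−center|=5.300 > r=5); the cube at (15, 8) does not reach this height (z outside [-2, 9.5]); After the difference (first − rest): starting from the 6×11 cube (66.00 mm²), the 7.5×18.5 cube at (1, 1.5) partially overlaps it — only the 47.50 mm² overlap (of its 138.75 mm²) is removed, clipping the outline — area = 18.50 mm². Checking containment: at z = 16.8 the cross-section extends beyond the z = 10.5 cross-section by about 3.10 mm².

part overhangs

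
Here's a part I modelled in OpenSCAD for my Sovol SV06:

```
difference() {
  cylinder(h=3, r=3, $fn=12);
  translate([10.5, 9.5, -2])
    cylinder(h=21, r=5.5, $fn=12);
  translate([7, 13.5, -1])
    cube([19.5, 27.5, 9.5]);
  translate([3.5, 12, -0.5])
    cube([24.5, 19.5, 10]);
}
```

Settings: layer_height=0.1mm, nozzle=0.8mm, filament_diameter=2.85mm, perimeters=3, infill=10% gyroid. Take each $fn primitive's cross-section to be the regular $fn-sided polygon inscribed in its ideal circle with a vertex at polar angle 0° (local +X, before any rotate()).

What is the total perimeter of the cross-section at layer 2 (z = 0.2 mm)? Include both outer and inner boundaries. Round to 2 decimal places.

18.63 mm

At z = 0.2 mm: the cylinder: section is a regular 12-gon, circumradius r=3 (perimeter = 2·12·3.000·sin(180°/12) = 18.63 mm); the cylinder at (10.5, 9.5): section is a regular 12-gon, circumradius r=5.5 (perimeter = 2·12·5.500·sin(180°/12) = 34.16 mm); the 19.5×27.5 cube at (7, 13.5) contributes its full rectangle (perimeter 94.00 mm); the 24.5×19.5 cube at (3.5, 12) contributes its full rectangle (perimeter 88.00 mm); After the difference (first − rest): starting from the r=3 cylinder, the r=5.5 cylinder at (10.5, 9.5) misses the remaining region (no effect); the 19.5×27.5 cube at (7, 13.5) misses the remaining region (no effect); the 24.5×19.5 cube at (3.5, 12) misses the remaining region (no effect) — boundary = 18.63 mm. Overall, the cross-section is a single solid region. Total boundary length (outer) = 18.63 mm.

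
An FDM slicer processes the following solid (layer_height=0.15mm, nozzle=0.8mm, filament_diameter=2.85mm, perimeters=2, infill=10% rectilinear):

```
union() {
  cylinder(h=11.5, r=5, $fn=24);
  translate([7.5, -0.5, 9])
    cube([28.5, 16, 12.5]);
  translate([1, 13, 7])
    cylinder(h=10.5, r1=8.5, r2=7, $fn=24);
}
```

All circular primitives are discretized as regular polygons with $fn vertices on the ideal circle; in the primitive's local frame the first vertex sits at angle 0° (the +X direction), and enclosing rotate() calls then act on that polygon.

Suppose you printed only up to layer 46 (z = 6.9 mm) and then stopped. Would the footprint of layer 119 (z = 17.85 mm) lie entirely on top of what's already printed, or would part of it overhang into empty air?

Compare the two slices. At z = 6.9: the r=5 cylinder contributes a regular 24-gon of circumradius 5 (area = (24/2)·5.000²·sin(360°/24) = 77.65 mm²); the cube at (7.5, -0.5) does not reach this height (z outside [9, 21.5]); the cone at (1, 13) does not reach this height (z outside [7, 17.5]); Merging all regions: only the r=5 cylinder is present, so the union is just that shape — area = 77.65 mm². At z = 17.85: the cylinder is absent (z outside [0, 11.5]); the cube at (7.5, -0.5) (footprint 28.5×16) is included at this height (area 456.00 mm²); the cone at (1, 13) is absent (z outside [7, 17.5]); Merging all regions: only the 28.5×16 cube at (7.5, -0.5) is present, so the union is just that shape — area = 456.00 mm². Checking containment: at z = 17.85 the cross-section extends beyond the z = 6.9 cross-section by about 456.00 mm².

part overhangs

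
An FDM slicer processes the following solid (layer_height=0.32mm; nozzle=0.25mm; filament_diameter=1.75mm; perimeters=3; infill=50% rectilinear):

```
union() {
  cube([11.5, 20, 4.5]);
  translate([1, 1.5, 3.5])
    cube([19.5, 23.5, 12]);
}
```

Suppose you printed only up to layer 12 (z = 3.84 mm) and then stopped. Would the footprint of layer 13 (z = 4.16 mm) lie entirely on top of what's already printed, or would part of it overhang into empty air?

entirely on top

Compare the two slices. At z = 3.84: the cube (footprint 11.5×20) is included at this height (area 230.00 mm²); the cube at (1, 1.5) is present — its section is the full 19.5×23.5 rectangle (area 458.25 mm²); Combining (union): the regions partially overlap — summed areas 688.25 mm² minus the doubly-counted overlap 194.25 mm² gives 494.00 mm² — area = 494.00 mm². At z = 4.16: the cube is present — its section is the full 11.5×20 rectangle (area 230.00 mm²); the cube at (1, 1.5) (footprint 19.5×23.5) is included at this height (area 458.25 mm²); Taking the union: the regions partially overlap — summed areas 688.25 mm² minus the doubly-counted overlap 194.25 mm² gives 494.00 mm² — area = 494.00 mm². Checking containment: the cross-section at z = 4.16 is a subset of the cross-section at z = 3.84.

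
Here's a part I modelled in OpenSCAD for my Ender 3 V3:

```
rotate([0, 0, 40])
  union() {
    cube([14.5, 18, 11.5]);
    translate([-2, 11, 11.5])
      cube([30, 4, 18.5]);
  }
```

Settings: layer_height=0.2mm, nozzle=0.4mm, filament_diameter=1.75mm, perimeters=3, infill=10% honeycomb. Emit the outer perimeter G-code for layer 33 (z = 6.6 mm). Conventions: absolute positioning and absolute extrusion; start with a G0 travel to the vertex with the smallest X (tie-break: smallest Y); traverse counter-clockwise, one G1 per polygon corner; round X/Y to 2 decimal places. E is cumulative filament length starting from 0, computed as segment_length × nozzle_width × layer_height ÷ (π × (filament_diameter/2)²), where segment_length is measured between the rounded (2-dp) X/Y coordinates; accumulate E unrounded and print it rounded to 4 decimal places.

At z = 6.6 mm: the 14.5×18 cube contributes its full rectangle; the cube at (-2, 11) is not intersected at this z (z outside [11.5, 30]); Merging all regions: only the 14.5×18 cube is present, so the union is just that shape — 1 connected region; (whole slice rotated 40° about Z — lengths, areas and connectivity unchanged). The outline is a single polygon with 4 vertices. Extrusion per mm of travel: 0.4 × 0.2 / (π × 0.875²) = 0.033260. Accumulating E over each segment gives final E = 2.1621.

G0 X-11.57 Y13.79 Z6.60
G1 X0.00 Y0.00 E0.5987
G1 X11.11 Y9.32 E1.0810
G1 X-0.46 Y23.11 E1.6797
G1 X-11.57 Y13.79 E2.1621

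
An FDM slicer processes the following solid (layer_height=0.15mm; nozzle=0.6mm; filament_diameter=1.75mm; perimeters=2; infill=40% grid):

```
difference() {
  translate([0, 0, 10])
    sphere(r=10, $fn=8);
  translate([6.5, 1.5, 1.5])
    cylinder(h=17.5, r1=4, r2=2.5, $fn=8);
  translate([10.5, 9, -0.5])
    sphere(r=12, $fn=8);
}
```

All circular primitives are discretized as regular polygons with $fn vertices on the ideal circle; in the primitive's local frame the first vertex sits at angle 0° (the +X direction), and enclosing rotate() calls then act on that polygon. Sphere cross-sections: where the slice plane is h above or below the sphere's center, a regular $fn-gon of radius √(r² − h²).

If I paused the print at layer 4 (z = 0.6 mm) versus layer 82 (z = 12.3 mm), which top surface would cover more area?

Layer 4 (z = 0.6): the r=10 sphere contributes a regular 8-gon of circumradius √(10²−9.4²) = 3.412 (area = (8/2)·3.412²·sin(360°/8) = 32.92 mm²); the cone at (6.5, 1.5) is absent (z outside [1.5, 19]); the sphere at (10.5, 9): section is a regular 8-gon, circumradius = √(r²−h²) = √(12²−1.1²) = 11.949 (area = (8/2)·11.949²·sin(360°/8) = 403.87 mm²); After the difference (first − rest): starting from the r=10 sphere (32.92 mm²), the r=12 sphere at (10.5, 9) partially overlaps it — only the 2.75 mm² overlap (of its 403.87 mm²) is removed, clipping the outline — area = 30.17 mm². So its area = 30.17 mm². Layer 82 (z = 12.3): the r=10 sphere slices to a regular 8-gon of circumradius 9.732 (√(r²−h²) with h=2.3 from center) (area = (8/2)·9.732²·sin(360°/8) = 267.88 mm²); the cone at (6.5, 1.5): at t=0.617 of its height the radius interpolates to r₁+(r₂−r₁)t = 3.074, giving a regular 8-gon of that circumradius (area = (8/2)·3.074²·sin(360°/8) = 26.73 mm²); the sphere at (10.5, 9) is not intersected at this z (|z−center|=12.800 > r=12); Subtracting the remaining from the first: starting from the r=10 sphere (267.88 mm²), the cone at (6.5, 1.5) partially overlaps it — only the 25.54 mm² overlap (of its 26.73 mm²) is removed, clipping the outline — area = 242.34 mm². So its area = 242.34 mm². Layer 82 is larger (242.34 vs 30.17 mm²).

layer 82 (z = 12.3 mm)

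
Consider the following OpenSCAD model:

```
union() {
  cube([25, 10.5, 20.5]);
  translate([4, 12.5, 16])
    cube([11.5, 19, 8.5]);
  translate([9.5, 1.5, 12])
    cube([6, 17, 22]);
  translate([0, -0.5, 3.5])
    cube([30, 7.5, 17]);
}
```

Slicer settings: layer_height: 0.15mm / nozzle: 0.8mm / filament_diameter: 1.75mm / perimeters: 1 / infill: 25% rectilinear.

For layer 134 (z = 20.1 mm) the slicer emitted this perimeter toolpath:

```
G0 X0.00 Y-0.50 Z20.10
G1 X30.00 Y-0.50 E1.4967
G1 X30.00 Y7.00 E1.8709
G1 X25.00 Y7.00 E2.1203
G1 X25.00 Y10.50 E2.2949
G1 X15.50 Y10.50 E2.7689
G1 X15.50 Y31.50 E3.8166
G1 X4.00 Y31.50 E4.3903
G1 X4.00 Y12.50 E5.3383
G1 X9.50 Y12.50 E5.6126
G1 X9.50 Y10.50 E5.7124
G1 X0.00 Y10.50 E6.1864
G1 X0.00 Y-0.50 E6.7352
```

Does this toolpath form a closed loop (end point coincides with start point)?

yes

Start point (G0): (0.00, -0.50). End point (last G1): the path returns to the start — closed.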